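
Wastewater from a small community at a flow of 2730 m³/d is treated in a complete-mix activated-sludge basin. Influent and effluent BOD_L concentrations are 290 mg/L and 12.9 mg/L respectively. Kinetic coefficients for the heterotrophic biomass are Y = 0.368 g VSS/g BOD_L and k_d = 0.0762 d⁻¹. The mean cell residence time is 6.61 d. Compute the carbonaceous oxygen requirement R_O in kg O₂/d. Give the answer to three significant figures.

R_O ≈ 494 kg O₂/d

Observed yield with endogenous decay: Y_obs = Y / (1 + k_d·θ_c) = 0.368 / (1 + 0.0762 × 6.61) = 0.368 / 1.504 = 0.2447 g VSS/g BOD_L.
Mass of BOD_L removed per day: Q(S₀ − S) = 2730 × 277.1 g/m³ = 756.5 kg/d.
Biomass synthesised: P_X = Y_obs × 756.5 = 185.1 kg VSS/d.
R_O = Q·ΔS − 1.42 P_X = 756.5 − 262.9 = 493.6 kg O₂/d.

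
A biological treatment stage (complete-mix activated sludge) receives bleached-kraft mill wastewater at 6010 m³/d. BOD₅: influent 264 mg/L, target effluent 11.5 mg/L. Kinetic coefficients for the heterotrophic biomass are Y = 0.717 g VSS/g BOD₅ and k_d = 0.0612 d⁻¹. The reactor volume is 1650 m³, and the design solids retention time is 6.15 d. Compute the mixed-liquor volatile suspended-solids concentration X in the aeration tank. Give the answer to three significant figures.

X ≈ 2950 mg/L

X = Y·Q·ΔS·θ_c / [V·(1 + k_d θ_c)] = 0.717 × 6010 × (264 − 11.5) × 6.15 / [1650 × (1 + 0.0612 × 6.15)] = 2947 mg/L.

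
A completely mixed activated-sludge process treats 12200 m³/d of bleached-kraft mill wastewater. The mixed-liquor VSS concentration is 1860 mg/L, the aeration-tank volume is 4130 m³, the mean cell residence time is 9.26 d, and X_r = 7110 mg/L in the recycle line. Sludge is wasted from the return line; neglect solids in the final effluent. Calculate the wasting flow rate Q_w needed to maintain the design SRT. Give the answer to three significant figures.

Q_w ≈ 117 m³/d

Q_w = (V·X)/(θ_c X_r) = 4130 × 1860 / (9.26 × 7110) = 116.7 m³/d.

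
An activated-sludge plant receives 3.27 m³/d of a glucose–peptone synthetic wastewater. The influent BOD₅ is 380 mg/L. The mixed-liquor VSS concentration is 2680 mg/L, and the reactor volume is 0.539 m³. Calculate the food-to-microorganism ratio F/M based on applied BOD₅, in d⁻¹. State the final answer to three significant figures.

F/M ≈ 0.860 d⁻¹

F/M = applied load / biomass = Q·S₀/(V·X) = 3.27 × 380 / (0.5390 × 2680) = 0.8602 d⁻¹.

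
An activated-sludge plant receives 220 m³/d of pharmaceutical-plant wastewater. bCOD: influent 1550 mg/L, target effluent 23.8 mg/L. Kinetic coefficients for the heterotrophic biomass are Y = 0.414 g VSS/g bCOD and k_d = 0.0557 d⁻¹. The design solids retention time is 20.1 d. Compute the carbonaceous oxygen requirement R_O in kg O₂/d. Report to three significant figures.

R_O ≈ 243 kg O₂/d

The observed yield is Y_obs = Y/(1 + k_d·θ_c) = 0.414 / (1 + 0.0557 × 20.1) = 0.414 / 2.120 = 0.1953 g VSS per g bCOD removed.
ΔS = 1550 − 23.8 = 1526 mg/L, so the substrate removal rate is 220 × 1526/1000 = 335.8 kg bCOD/d.
Net sludge production P_X = 0.1953 × 335.8 = 65.58 kg VSS/d.
R_O = Q·ΔS − 1.42 P_X = 335.8 − 93.13 = 242.6 kg O₂/d.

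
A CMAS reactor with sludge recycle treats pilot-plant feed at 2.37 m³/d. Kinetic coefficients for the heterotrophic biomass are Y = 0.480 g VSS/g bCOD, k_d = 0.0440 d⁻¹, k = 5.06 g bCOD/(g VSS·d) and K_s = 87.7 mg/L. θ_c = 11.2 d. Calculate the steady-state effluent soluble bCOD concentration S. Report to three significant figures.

Effluent substrate depends only on kinetics and SRT: S = K_s(1 + k_d θ_c) / [θ_c(Yk − k_d) − 1] = 87.7 × (1 + 0.0440 × 11.2) / [11.2 × (0.480 × 5.06 − 0.0440) − 1] = 130.9 / 25.71 = 5.092 mg/L.

S ≈ 5.09 mg/L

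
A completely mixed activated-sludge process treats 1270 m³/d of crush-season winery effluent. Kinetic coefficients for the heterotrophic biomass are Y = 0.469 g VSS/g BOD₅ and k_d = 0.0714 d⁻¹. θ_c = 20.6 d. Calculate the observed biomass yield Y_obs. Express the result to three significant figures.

Y_obs ≈ 0.190 g VSS/g BOD₅

Observed yield with endogenous decay: Y_obs = Y / (1 + k_d·θ_c) = 0.469 / (1 + 0.0714 × 20.6) = 0.469 / 2.471 = 0.1898 g VSS/g BOD₅.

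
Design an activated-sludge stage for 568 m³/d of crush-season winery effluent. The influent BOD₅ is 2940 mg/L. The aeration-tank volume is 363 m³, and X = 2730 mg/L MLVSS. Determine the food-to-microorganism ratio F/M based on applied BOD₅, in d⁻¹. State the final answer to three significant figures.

F/M ≈ 1.69 d⁻¹

F/M = applied load / biomass = Q·S₀/(V·X) = 568 × 2940 / (363.0 × 2730) = 1.685 d⁻¹.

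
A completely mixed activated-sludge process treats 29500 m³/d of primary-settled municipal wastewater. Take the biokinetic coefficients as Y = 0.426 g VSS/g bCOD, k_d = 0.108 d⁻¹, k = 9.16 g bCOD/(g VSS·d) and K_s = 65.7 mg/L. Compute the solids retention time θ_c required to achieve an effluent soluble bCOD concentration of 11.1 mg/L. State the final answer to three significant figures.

θ_c ≈ 2.19 d

Specific growth rate at S = 11.1 mg/L: μ = YkS/(K_s+S) = 0.426·9.16·11.1/(65.7+11.1) = 0.5640 d⁻¹.
θ_c = 1/(μ − k_d) = 1/(0.5640 − 0.108) = 1/0.4560 = 2.193 d.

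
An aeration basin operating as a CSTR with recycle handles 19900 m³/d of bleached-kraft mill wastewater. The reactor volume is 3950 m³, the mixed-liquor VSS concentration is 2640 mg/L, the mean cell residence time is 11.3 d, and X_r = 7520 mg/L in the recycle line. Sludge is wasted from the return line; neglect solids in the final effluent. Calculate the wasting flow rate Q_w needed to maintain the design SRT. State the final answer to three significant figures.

θ_c = V·X/(Q_w·X_r) when wasting from the recycle, so Q_w = V·X/(θ_c·X_r) = 3950 × 2640 / (11.3 × 7520) = 122.7 m³/d.

Q_w ≈ 123 m³/d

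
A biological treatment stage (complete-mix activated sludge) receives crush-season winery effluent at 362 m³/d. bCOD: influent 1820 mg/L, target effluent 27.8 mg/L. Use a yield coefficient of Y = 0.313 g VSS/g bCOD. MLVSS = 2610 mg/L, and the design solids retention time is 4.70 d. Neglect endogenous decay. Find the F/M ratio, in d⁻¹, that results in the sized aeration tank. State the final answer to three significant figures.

F/M ≈ 0.690 d⁻¹

With k_d = 0 the design equation reduces to V = Y Q (S₀−S) θ_c / X = 0.313 × 362 × (1820 − 27.8) × 4.70 / 2610 = 365.7 m³.
Food-to-microorganism ratio F/M = Q S₀ / (V X) = 362 × 1820 / (365.7 × 2610) = 0.6903 d⁻¹.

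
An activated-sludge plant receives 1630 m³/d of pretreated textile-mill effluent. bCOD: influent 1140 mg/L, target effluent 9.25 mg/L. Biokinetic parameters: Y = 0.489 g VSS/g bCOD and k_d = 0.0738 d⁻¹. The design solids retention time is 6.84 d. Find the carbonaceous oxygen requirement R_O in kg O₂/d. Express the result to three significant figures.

Observed yield with endogenous decay: Y_obs = Y / (1 + k_d·θ_c) = 0.489 / (1 + 0.0738 × 6.84) = 0.489 / 1.505 = 0.3250 g VSS/g bCOD.
Q·(S₀ − S) = 1630 × (1140 − 9.25) × 10⁻³ = 1843 kg/d removed.
P_X = Y_obs·Q·(S₀ − S) = 0.3250 × 1843 = 598.9 kg VSS/d.
R_O = Q·(S₀ − S) − 1.42·P_X = 1843 − 1.42 × 598.9 = 992.6 kg O₂/d.

R_O ≈ 993 kg O₂/d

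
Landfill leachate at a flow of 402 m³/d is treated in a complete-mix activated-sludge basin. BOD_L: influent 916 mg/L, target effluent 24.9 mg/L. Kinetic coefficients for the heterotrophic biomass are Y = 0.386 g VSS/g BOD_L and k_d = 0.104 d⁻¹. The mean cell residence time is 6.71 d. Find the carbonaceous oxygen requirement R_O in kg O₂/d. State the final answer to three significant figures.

Correct the yield for decay: Y_obs = Y/(1 + k_d θ_c) = 0.386 / (1 + 0.104 × 6.71) = 0.386 / 1.698 = 0.2273.
Q·(S₀ − S) = 402 × (916 − 24.9) × 10⁻³ = 358.2 kg/d removed.
Biomass synthesised: P_X = Y_obs × 358.2 = 81.44 kg VSS/d.
Carbonaceous O₂ demand = substrate oxidised − cell-mass equivalent = 358.2 − 1.42 × 81.44 = 242.6 kg O₂/d.

R_O ≈ 243 kg O₂/d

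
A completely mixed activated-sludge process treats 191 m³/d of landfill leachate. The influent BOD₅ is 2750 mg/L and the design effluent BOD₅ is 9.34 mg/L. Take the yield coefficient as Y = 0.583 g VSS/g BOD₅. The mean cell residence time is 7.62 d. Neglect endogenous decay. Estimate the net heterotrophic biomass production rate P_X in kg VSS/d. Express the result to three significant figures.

No decay correction is needed, so Y_obs = Y = 0.583.
ΔS = 2750 − 9.34 = 2741 mg/L, so the substrate removal rate is 191 × 2741/1000 = 523.5 kg BOD₅/d.
Net biomass production P_X = Y_obs × Q·(S₀ − S) = 0.5830 × 523.5 = 305.2 kg VSS/d.

P_X ≈ 305 kg VSS/d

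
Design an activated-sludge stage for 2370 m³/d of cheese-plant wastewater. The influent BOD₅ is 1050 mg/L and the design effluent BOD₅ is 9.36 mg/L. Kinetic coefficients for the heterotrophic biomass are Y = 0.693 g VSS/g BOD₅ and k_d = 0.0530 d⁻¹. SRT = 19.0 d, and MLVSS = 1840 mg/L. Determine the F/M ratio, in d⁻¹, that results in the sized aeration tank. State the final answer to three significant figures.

Steady-state biomass mass balance: V·X·(1 + k_d·θ_c) = Y·Q·(S₀ − S)·θ_c, so V = 0.693 × 2370 × (1050 − 9.36) × 19.0 / [1840 × (1 + 0.0530 × 19.0)] = 3.25×10^7 / 3693 = 8794 m³.
Food-to-microorganism ratio F/M = Q S₀ / (V X) = 2370 × 1050 / (8794 × 1840) = 0.1538 d⁻¹.

F/M ≈ 0.154 d⁻¹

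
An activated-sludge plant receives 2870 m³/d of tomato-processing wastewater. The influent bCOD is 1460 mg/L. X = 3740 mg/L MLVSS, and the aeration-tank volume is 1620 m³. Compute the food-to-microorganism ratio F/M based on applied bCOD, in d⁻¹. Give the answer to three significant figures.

Food-to-microorganism ratio F/M = Q S₀ / (V X) = 2870 × 1460 / (1620 × 3740) = 0.6916 d⁻¹.

F/M ≈ 0.692 d⁻¹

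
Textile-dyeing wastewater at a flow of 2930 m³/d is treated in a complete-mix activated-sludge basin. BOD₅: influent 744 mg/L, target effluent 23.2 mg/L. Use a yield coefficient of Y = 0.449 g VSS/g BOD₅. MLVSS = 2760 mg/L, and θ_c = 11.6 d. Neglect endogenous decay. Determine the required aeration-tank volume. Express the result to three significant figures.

Biomass mass balance (decay neglected): V·X = Y·Q·(S₀ − S)·θ_c, so V = 0.449 × 2930 × (744 − 23.2) × 11.6 / 2760 = 3985 m³.

V ≈ 3990 m³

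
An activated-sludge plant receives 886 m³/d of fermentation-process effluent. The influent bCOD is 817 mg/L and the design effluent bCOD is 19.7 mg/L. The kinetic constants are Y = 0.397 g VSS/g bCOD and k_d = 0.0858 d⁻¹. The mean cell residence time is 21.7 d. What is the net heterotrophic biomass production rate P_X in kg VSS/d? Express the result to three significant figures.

Y_obs = Y / (1 + k_d θ_c) = 0.397 / (1 + 0.0858 × 21.7) = 0.397 / 2.862 = 0.1387.
ΔS = 817 − 19.7 = 797.3 mg/L, so the substrate removal rate is 886 × 797.3/1000 = 706.4 kg bCOD/d.
So the net sludge growth is P_X = 0.1387 × 706.4 = 97.99 kg VSS/d.

P_X ≈ 98.0 kg VSS/d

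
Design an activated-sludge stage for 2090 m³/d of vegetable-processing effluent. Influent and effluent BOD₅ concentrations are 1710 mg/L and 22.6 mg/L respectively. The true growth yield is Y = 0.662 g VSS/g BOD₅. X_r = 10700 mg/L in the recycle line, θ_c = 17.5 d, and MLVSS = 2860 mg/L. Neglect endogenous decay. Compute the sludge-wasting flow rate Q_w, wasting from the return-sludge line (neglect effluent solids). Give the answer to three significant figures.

Q_w ≈ 218 m³/d

Biomass mass balance (decay neglected): V·X = Y·Q·(S₀ − S)·θ_c, so V = 0.662 × 2090 × (1710 − 22.6) × 17.5 / 2860 = 14285 m³.
Wasting from the return line (neglecting effluent solids): Q_w = V·X / (θ_c·X_r) = 14285 × 2860 / (17.5 × 10700) = 218.2 m³/d.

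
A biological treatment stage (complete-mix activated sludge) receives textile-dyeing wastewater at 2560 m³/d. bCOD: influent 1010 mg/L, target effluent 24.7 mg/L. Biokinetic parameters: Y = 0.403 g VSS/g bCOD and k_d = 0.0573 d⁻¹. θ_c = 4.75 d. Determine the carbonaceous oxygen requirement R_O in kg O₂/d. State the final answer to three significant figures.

Observed yield with endogenous decay: Y_obs = Y / (1 + k_d·θ_c) = 0.403 / (1 + 0.0573 × 4.75) = 0.403 / 1.272 = 0.3168 g VSS/g bCOD.
Q·(S₀ − S) = 2560 × (1010 − 24.7) × 10⁻³ = 2522 kg/d removed.
P_X = Y_obs·Q·(S₀ − S) = 0.3168 × 2522 = 799.0 kg VSS/d.
Carbonaceous O₂ demand = substrate oxidised − cell-mass equivalent = 2522 − 1.42 × 799.0 = 1388 kg O₂/d.

R_O ≈ 1390 kg O₂/d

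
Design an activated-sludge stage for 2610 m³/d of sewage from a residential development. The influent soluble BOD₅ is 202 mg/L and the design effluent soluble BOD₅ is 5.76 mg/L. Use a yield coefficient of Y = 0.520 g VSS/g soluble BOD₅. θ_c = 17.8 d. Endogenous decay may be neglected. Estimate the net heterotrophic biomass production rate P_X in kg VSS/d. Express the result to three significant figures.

P_X ≈ 266 kg VSS/d

Since k_d ≈ 0, Y_obs = Y = 0.520 g VSS/g soluble BOD₅.
Mass of soluble BOD₅ removed per day: Q(S₀ − S) = 2610 × 196.2 g/m³ = 512.2 kg/d.
Net biomass production P_X = Y_obs × Q·(S₀ − S) = 0.5200 × 512.2 = 266.3 kg VSS/d.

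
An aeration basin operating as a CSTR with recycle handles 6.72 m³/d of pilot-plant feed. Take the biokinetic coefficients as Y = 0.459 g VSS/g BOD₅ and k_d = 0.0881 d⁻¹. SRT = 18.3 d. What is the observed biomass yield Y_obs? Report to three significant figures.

Y_obs ≈ 0.176 g VSS/g BOD₅

Observed yield with endogenous decay: Y_obs = Y / (1 + k_d·θ_c) = 0.459 / (1 + 0.0881 × 18.3) = 0.459 / 2.612 = 0.1757 g VSS/g BOD₅.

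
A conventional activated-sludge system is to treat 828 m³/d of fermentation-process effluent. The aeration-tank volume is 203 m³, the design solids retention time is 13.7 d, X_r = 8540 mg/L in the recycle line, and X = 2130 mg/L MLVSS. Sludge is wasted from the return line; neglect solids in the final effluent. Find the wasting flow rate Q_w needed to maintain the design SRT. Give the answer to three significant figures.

Q_w ≈ 3.70 m³/d

Q_w = (V·X)/(θ_c X_r) = 203.0 × 2130 / (13.7 × 8540) = 3.696 m³/d.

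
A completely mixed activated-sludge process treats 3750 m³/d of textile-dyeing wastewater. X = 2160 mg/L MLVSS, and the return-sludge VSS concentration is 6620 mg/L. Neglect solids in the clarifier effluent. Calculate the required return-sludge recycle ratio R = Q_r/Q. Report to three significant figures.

Solids balance on the clarifier gives (1+R)X = R·X_r, so R = X/(X_r − X) = 2160 / (6620 − 2160) = 0.4843.

R ≈ 0.484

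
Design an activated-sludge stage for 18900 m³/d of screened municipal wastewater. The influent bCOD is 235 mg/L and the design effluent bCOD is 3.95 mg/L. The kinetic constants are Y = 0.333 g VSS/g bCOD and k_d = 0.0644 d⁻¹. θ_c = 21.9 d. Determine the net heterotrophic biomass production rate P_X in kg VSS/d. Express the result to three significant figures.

Y_obs = Y / (1 + k_d θ_c) = 0.333 / (1 + 0.0644 × 21.9) = 0.333 / 2.410 = 0.1382.
Substrate removed = Q·(S₀ − S) = 18900 m³/d × (235 − 3.95) g/m³ = 4.37×10^6 g/d = 4367 kg/d.
Biomass produced: P_X = Y_obs·Q·ΔS = 0.1382 × 4367 ≈ 603.3 kg VSS/d.

P_X ≈ 603 kg VSS/d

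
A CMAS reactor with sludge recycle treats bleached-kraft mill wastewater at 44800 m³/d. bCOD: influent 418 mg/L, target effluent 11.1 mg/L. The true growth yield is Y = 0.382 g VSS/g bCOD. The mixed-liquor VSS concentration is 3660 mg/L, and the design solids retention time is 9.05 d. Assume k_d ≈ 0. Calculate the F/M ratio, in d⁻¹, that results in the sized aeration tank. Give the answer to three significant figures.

Biomass mass balance (decay neglected): V·X = Y·Q·(S₀ − S)·θ_c, so V = 0.382 × 44800 × (418 − 11.1) × 9.05 / 3660 = 17219 m³.
Food-to-microorganism ratio F/M = Q S₀ / (V X) = 44800 × 418 / (17219 × 3660) = 0.2972 d⁻¹.

F/M ≈ 0.297 d⁻¹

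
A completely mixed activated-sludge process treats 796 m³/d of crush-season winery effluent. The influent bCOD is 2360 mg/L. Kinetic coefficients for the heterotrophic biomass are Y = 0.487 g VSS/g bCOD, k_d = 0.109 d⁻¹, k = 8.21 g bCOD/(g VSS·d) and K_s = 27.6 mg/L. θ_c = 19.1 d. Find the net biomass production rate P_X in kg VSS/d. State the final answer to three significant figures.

Effluent substrate depends only on kinetics and SRT: S = K_s(1 + k_d θ_c) / [θ_c(Yk − k_d) − 1] = 27.6 × (1 + 0.109 × 19.1) / [19.1 × (0.487 × 8.21 − 0.109) − 1] = 85.06 / 73.29 = 1.161 mg/L.
Correct the yield for decay: Y_obs = Y/(1 + k_d θ_c) = 0.487 / (1 + 0.109 × 19.1) = 0.487 / 3.082 = 0.1580.
Substrate removed = Q·(S₀ − S) = 796 m³/d × (2360 − 1.16) g/m³ = 1.88×10^6 g/d = 1878 kg/d.
So the net sludge growth is P_X = 0.1580 × 1878 = 296.7 kg VSS/d.

P_X ≈ 297 kg VSS/d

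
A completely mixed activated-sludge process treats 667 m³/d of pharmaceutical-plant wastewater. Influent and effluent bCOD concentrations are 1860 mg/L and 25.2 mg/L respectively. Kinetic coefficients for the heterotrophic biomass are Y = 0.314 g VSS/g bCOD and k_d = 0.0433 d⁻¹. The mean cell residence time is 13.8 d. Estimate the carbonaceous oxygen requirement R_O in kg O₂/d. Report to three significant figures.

R_O ≈ 882 kg O₂/d

Y_obs = Y / (1 + k_d θ_c) = 0.314 / (1 + 0.0433 × 13.8) = 0.314 / 1.598 = 0.1966.
Mass of bCOD removed per day: Q(S₀ − S) = 667 × 1835 g/m³ = 1224 kg/d.
Biomass synthesised: P_X = Y_obs × 1224 = 240.5 kg VSS/d.
Carbonaceous O₂ demand = substrate oxidised − cell-mass equivalent = 1224 − 1.42 × 240.5 = 882.2 kg O₂/d.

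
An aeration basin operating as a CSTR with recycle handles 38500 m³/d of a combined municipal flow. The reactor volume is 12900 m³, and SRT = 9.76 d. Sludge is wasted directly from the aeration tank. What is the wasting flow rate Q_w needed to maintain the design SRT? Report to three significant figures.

Wasting from the aeration tank: Q_w = V / θ_c = 12900 / 9.76 = 1322 m³/d.

Q_w ≈ 1320 m³/d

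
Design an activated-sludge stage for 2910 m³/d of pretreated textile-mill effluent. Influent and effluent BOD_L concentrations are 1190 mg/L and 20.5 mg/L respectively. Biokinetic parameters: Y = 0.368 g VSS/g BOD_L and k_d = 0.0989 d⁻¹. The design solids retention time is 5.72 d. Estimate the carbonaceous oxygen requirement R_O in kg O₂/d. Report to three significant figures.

Observed yield with endogenous decay: Y_obs = Y / (1 + k_d·θ_c) = 0.368 / (1 + 0.0989 × 5.72) = 0.368 / 1.566 = 0.2350 g VSS/g BOD_L.
ΔS = 1190 − 20.5 = 1170 mg/L, so the substrate removal rate is 2910 × 1170/1000 = 3403 kg BOD_L/d.
P_X = Y_obs·Q·(S₀ − S) = 0.2350 × 3403 = 799.9 kg VSS/d.
R_O = Q·ΔS − 1.42 P_X = 3403 − 1136 = 2267 kg O₂/d.

R_O ≈ 2270 kg O₂/d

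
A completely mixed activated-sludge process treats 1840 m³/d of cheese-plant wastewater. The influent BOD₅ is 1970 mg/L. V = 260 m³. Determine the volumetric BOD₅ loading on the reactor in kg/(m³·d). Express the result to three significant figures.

L_v ≈ 13.9 kg BOD₅/(m³·d)

L_v = Q S₀ / V = 1840 × 1970 × 10⁻³ / 260.0 = 13.94 kg/(m³·d).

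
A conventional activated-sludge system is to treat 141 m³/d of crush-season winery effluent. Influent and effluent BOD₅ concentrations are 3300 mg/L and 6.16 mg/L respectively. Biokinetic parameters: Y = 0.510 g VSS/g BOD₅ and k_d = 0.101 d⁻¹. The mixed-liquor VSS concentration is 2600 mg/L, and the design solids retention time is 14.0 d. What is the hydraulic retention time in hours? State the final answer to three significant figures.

τ ≈ 89.9 h

Steady-state biomass mass balance: V·X·(1 + k_d·θ_c) = Y·Q·(S₀ − S)·θ_c, so V = 0.510 × 141 × (3300 − 6.16) × 14.0 / [2600 × (1 + 0.101 × 14.0)] = 3.32×10^6 / 6276 = 528.3 m³.
HRT = V/Q = 528.3 m³ / 141 m³·d⁻¹ = 3.747 d × 24 = 89.93 h.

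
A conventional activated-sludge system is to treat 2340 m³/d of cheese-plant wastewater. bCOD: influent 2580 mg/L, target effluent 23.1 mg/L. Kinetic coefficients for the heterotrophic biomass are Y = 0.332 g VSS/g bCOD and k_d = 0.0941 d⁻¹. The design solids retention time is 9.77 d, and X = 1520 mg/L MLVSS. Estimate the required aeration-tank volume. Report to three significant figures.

From the SRT design equation V = Y Q (S₀−S) θ_c / [X (1 + k_d θ_c)] = 0.332 × 2340 × (2580 − 23.1) × 9.77 / [1520 × (1 + 0.0941 × 9.77)] = 1.94×10^7 / 2917 = 6652 m³.

V ≈ 6650 m³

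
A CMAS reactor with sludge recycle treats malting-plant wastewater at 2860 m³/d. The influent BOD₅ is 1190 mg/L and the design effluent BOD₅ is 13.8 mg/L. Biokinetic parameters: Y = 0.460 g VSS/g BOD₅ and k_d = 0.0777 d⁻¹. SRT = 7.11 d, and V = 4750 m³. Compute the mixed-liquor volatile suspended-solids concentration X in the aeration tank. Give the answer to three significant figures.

Solving the biomass balance for X: X = Y Q (S₀−S) θ_c / [V (1+k_d θ_c)] = 0.460 × 2860 × (1190 − 13.8) × 7.11 / [4750 × (1 + 0.0777 × 7.11)] = 1492 mg/L.

X ≈ 1490 mg/L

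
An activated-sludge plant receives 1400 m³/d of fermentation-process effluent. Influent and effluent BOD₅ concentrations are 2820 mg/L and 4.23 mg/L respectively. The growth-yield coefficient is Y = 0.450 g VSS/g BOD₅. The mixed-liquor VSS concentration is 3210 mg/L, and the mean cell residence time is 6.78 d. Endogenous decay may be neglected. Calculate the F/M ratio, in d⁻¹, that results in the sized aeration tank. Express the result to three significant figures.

With k_d = 0 the design equation reduces to V = Y Q (S₀−S) θ_c / X = 0.450 × 1400 × (2820 − 4.23) × 6.78 / 3210 = 3747 m³.
F/M = Q·S₀ / (V·X) = 1400 × 2820 / (3747 × 3210) = 0.3283 g BOD₅·(g VSS·d)⁻¹.

F/M ≈ 0.328 d⁻¹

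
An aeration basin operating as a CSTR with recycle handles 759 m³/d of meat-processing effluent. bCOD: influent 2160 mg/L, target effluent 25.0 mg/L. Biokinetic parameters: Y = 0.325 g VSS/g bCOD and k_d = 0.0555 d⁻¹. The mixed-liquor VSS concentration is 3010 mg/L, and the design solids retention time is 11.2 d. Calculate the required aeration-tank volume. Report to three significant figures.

Steady-state biomass mass balance: V·X·(1 + k_d·θ_c) = Y·Q·(S₀ − S)·θ_c, so V = 0.325 × 759 × (2160 − 25.0) × 11.2 / [3010 × (1 + 0.0555 × 11.2)] = 5.9×10^6 / 4881 = 1208 m³.

V ≈ 1210 m³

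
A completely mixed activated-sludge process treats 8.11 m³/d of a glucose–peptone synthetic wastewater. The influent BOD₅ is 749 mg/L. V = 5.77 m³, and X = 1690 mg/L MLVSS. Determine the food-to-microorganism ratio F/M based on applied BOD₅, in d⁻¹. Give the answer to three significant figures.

F/M ≈ 0.623 d⁻¹

F/M = Q·S₀ / (V·X) = 8.11 × 749 / (5.770 × 1690) = 0.6229 g BOD₅·(g VSS·d)⁻¹.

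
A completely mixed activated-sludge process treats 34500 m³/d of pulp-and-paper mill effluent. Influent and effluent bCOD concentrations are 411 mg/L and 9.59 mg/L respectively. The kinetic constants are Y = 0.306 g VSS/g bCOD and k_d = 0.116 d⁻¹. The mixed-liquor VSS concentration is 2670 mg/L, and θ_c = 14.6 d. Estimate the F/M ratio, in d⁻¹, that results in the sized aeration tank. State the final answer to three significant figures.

From the SRT design equation V = Y Q (S₀−S) θ_c / [X (1 + k_d θ_c)] = 0.306 × 34500 × (411 − 9.59) × 14.6 / [2670 × (1 + 0.116 × 14.6)] = 6.19×10^7 / 7192 = 8603 m³.
F/M = Q·S₀ / (V·X) = 34500 × 411 / (8603 × 2670) = 0.6173 g bCOD·(g VSS·d)⁻¹.

F/M ≈ 0.617 d⁻¹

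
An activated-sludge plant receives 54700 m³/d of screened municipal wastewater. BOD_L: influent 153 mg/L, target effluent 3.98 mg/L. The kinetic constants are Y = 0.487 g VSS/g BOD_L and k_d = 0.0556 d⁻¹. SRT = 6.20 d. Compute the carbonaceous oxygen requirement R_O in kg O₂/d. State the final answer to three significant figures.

Observed yield with endogenous decay: Y_obs = Y / (1 + k_d·θ_c) = 0.487 / (1 + 0.0556 × 6.20) = 0.487 / 1.345 = 0.3622 g VSS/g BOD_L.
Mass of BOD_L removed per day: Q(S₀ − S) = 54700 × 149.0 g/m³ = 8151 kg/d.
Biomass synthesised: P_X = Y_obs × 8151 = 2952 kg VSS/d.
R_O = Q·(S₀ − S) − 1.42·P_X = 8151 − 1.42 × 2952 = 3959 kg O₂/d.

R_O ≈ 3960 kg O₂/d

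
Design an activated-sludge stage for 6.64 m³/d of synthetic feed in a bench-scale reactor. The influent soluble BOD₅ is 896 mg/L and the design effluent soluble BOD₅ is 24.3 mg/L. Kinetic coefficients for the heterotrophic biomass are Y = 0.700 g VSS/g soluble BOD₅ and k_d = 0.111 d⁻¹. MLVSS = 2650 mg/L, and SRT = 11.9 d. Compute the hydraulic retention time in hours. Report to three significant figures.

τ ≈ 28.3 h

Steady-state biomass mass balance: V·X·(1 + k_d·θ_c) = Y·Q·(S₀ − S)·θ_c, so V = 0.700 × 6.64 × (896 − 24.3) × 11.9 / [2650 × (1 + 0.111 × 11.9)] = 4.82×10^4 / 6150 = 7.839 m³.
Hydraulic retention time τ = V/Q = 7.839 / 6.64 = 1.181 d = 28.33 h.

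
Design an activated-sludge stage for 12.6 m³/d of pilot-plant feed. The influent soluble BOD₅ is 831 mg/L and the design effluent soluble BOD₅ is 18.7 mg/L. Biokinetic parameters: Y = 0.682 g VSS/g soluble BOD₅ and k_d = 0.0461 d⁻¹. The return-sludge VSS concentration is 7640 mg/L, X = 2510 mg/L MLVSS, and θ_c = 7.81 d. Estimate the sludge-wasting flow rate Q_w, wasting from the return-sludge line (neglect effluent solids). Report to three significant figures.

From the SRT design equation V = Y Q (S₀−S) θ_c / [X (1 + k_d θ_c)] = 0.682 × 12.6 × (831 − 18.7) × 7.81 / [2510 × (1 + 0.0461 × 7.81)] = 5.45×10^4 / 3414 = 15.97 m³.
Wasting from the return line (neglecting effluent solids): Q_w = V·X / (θ_c·X_r) = 15.97 × 2510 / (7.81 × 7640) = 0.6718 m³/d.

Q_w ≈ 0.672 m³/d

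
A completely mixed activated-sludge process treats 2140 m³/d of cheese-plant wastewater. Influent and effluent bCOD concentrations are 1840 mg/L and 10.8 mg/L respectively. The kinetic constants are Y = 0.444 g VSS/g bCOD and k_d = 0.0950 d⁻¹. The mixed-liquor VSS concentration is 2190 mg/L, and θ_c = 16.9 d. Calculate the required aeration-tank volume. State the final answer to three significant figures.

From the SRT design equation V = Y Q (S₀−S) θ_c / [X (1 + k_d θ_c)] = 0.444 × 2140 × (1840 − 10.8) × 16.9 / [2190 × (1 + 0.0950 × 16.9)] = 2.94×10^7 / 5706 = 5148 m³.

V ≈ 5150 m³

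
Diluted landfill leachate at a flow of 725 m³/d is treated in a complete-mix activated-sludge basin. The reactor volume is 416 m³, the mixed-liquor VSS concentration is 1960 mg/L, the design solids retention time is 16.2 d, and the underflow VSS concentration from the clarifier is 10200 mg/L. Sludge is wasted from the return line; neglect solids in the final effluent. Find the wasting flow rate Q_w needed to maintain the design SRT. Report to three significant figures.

Q_w ≈ 4.93 m³/d

Wasting from the return line (neglecting effluent solids): Q_w = V·X / (θ_c·X_r) = 416.0 × 1960 / (16.2 × 10200) = 4.934 m³/d.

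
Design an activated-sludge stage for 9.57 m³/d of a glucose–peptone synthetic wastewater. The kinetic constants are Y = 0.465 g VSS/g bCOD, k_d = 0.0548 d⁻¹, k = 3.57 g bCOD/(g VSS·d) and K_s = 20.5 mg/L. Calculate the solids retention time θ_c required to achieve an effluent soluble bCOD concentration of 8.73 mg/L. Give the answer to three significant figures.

θ_c ≈ 2.27 d

From 1/θ_c = Y·k·S/(K_s + S) − k_d: Y·k·S/(K_s+S) = 0.465 × 3.57 × 8.73 / (20.5 + 8.73) = 0.4958 d⁻¹.
Then 1/θ_c = μ − k_d = 0.4958 − 0.0548 = 0.4410 d⁻¹, giving θ_c = 2.268 d.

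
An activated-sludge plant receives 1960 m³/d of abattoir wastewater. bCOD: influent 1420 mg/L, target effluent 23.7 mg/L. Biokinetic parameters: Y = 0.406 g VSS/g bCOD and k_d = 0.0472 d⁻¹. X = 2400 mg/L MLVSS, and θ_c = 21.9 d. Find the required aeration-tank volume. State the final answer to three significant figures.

V ≈ 4990 m³

Rearranging the biomass balance for a CMAS with decay, V = Y·Q·ΔS·θ_c / [X·(1+k_d θ_c)] = 0.406 × 1960 × (1420 − 23.7) × 21.9 / [2400 × (1 + 0.0472 × 21.9)] = 2.43×10^7 / 4881 = 4986 m³.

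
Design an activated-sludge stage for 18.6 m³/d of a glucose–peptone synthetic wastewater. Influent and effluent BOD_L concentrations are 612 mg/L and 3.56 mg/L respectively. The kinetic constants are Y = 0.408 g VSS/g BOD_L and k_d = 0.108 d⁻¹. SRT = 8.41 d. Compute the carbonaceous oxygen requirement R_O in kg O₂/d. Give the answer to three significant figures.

Y_obs = Y / (1 + k_d θ_c) = 0.408 / (1 + 0.108 × 8.41) = 0.408 / 1.908 = 0.2138.
Q·(S₀ − S) = 18.6 × (612 − 3.56) × 10⁻³ = 11.32 kg/d removed.
Biomass synthesised: P_X = Y_obs × 11.32 = 2.420 kg VSS/d.
R_O = Q·(S₀ − S) − 1.42·P_X = 11.32 − 1.42 × 2.420 = 7.881 kg O₂/d.

R_O ≈ 7.88 kg O₂/d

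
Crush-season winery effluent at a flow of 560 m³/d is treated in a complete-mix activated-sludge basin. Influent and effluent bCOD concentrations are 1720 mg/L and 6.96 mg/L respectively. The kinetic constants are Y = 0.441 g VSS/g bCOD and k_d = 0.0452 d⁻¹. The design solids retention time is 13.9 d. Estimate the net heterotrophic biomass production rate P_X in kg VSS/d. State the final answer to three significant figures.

P_X ≈ 260 kg VSS/d

The observed yield is Y_obs = Y/(1 + k_d·θ_c) = 0.441 / (1 + 0.0452 × 13.9) = 0.441 / 1.628 = 0.2708 g VSS per g bCOD removed.
Mass of bCOD removed per day: Q(S₀ − S) = 560 × 1713 g/m³ = 959.3 kg/d.
P_X = Y_obs · Q(S₀ − S) = 0.2708 × 959.3 = 259.8 kg VSS/d.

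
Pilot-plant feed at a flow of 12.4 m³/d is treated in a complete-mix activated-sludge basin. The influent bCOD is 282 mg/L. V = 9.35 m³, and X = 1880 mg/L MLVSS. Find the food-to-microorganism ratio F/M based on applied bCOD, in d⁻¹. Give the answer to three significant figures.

Food-to-microorganism ratio F/M = Q S₀ / (V X) = 12.4 × 282 / (9.350 × 1880) = 0.1989 d⁻¹.

F/M ≈ 0.199 d⁻¹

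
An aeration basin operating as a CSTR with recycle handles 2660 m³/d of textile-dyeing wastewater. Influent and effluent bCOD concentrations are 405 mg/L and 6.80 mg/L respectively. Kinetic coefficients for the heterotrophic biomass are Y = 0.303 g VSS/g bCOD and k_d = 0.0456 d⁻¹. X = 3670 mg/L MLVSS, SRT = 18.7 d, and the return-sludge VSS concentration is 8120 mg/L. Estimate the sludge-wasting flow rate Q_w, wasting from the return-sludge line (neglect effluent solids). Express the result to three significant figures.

Q_w ≈ 21.3 m³/d

Steady-state biomass mass balance: V·X·(1 + k_d·θ_c) = Y·Q·(S₀ − S)·θ_c, so V = 0.303 × 2660 × (405 − 6.80) × 18.7 / [3670 × (1 + 0.0456 × 18.7)] = 6×10^6 / 6799 = 882.7 m³.
Wasting from the return line (neglecting effluent solids): Q_w = V·X / (θ_c·X_r) = 882.7 × 3670 / (18.7 × 8120) = 21.33 m³/d.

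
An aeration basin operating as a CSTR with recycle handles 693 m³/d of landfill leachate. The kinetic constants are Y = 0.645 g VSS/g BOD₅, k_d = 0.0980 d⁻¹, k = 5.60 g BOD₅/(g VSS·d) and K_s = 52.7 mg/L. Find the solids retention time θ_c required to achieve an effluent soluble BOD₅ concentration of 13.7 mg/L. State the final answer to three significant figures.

θ_c ≈ 1.55 d

From 1/θ_c = Y·k·S/(K_s + S) − k_d: Y·k·S/(K_s+S) = 0.645 × 5.60 × 13.7 / (52.7 + 13.7) = 0.7452 d⁻¹.
Then 1/θ_c = μ − k_d = 0.7452 − 0.0980 = 0.6472 d⁻¹, giving θ_c = 1.545 d.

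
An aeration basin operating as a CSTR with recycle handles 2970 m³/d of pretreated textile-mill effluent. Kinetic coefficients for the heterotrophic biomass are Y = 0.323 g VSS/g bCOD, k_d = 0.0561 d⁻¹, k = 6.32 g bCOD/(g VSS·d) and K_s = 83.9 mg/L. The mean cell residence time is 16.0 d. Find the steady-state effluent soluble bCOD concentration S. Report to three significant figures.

From the Monod/SRT balance for a CMAS, S = K_s·(1+k_d θ_c)/[θ_c·(Y k − k_d) − 1] = 83.9 × (1 + 0.0561 × 16.0) / [16.0 × (0.323 × 6.32 − 0.0561) − 1] = 159.2 / 30.76 = 5.175 mg/L.

S ≈ 5.18 mg/L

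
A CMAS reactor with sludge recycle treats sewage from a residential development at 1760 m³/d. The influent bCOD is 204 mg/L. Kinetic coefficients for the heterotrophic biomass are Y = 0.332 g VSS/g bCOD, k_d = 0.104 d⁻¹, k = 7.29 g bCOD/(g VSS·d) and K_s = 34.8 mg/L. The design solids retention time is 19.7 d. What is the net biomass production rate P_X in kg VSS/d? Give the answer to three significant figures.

For a completely mixed reactor with recycle the Lawrence–McCarty relation gives S = K_s·(1 + k_d·θ_c) / [θ_c·(Y·k − k_d) − 1] = 34.8 × (1 + 0.104 × 19.7) / [19.7 × (0.332 × 7.29 − 0.104) − 1] = 106.1 / 44.63 = 2.377 mg/L.
Y_obs = Y / (1 + k_d θ_c) = 0.332 / (1 + 0.104 × 19.7) = 0.332 / 3.049 = 0.1089.
Q·(S₀ − S) = 1760 × (204 − 2.38) × 10⁻³ = 354.9 kg/d removed.
P_X = Y_obs · Q(S₀ − S) = 0.1089 × 354.9 = 38.64 kg VSS/d.

P_X ≈ 38.6 kg VSS/d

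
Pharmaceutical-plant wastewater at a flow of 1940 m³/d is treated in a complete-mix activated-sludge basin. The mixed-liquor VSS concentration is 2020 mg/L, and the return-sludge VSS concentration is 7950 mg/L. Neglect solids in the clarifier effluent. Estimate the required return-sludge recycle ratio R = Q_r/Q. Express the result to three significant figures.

Solids balance on the clarifier gives (1+R)X = R·X_r, so R = X/(X_r − X) = 2020 / (7950 − 2020) = 0.3406.

R ≈ 0.341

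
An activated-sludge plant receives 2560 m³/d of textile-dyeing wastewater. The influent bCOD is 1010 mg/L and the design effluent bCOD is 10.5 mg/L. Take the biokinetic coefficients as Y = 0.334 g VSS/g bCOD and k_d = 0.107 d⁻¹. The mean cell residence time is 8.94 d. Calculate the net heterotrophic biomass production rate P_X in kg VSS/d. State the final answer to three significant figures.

P_X ≈ 437 kg VSS/d

Y_obs = Y / (1 + k_d θ_c) = 0.334 / (1 + 0.107 × 8.94) = 0.334 / 1.957 = 0.1707.
Substrate removed = Q·(S₀ − S) = 2560 m³/d × (1010 − 10.5) g/m³ = 2.56×10^6 g/d = 2559 kg/d.
Biomass produced: P_X = Y_obs·Q·ΔS = 0.1707 × 2559 ≈ 436.8 kg VSS/d.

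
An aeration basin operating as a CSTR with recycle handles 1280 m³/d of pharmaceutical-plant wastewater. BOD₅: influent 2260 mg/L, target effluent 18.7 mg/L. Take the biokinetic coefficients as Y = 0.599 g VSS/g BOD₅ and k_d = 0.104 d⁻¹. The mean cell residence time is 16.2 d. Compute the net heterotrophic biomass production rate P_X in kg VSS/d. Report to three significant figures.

P_X ≈ 640 kg VSS/d

Y_obs = Y / (1 + k_d θ_c) = 0.599 / (1 + 0.104 × 16.2) = 0.599 / 2.685 = 0.2231.
Substrate removed = Q·(S₀ − S) = 1280 m³/d × (2260 − 18.7) g/m³ = 2.87×10^6 g/d = 2869 kg/d.
P_X = Y_obs · Q(S₀ − S) = 0.2231 × 2869 = 640.1 kg VSS/d.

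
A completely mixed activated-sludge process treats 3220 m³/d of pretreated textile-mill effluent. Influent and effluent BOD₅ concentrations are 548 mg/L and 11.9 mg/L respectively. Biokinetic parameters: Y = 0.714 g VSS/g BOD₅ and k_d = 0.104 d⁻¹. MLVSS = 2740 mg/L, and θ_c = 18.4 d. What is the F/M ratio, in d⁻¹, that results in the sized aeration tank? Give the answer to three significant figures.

Steady-state biomass mass balance: V·X·(1 + k_d·θ_c) = Y·Q·(S₀ − S)·θ_c, so V = 0.714 × 3220 × (548 − 11.9) × 18.4 / [2740 × (1 + 0.104 × 18.4)] = 2.27×10^7 / 7983 = 2841 m³.
F/M = applied load / biomass = Q·S₀/(V·X) = 3220 × 548 / (2841 × 2740) = 0.2267 d⁻¹.

F/M ≈ 0.227 d⁻¹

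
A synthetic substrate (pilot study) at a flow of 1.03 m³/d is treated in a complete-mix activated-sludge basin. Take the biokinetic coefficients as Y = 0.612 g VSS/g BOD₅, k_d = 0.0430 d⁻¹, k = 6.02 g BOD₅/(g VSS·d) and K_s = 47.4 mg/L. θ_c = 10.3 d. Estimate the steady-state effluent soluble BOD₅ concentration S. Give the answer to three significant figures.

S ≈ 1.87 mg/L

Effluent substrate depends only on kinetics and SRT: S = K_s(1 + k_d θ_c) / [θ_c(Yk − k_d) − 1] = 47.4 × (1 + 0.0430 × 10.3) / [10.3 × (0.612 × 6.02 − 0.0430) − 1] = 68.39 / 36.50 = 1.874 mg/L.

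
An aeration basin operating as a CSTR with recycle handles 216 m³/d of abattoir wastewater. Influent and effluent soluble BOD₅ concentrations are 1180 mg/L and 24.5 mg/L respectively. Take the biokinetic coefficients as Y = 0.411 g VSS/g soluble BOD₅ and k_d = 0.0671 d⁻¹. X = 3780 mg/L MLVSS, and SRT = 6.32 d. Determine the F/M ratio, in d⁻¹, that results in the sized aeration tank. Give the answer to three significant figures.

From the SRT design equation V = Y Q (S₀−S) θ_c / [X (1 + k_d θ_c)] = 0.411 × 216 × (1180 − 24.5) × 6.32 / [3780 × (1 + 0.0671 × 6.32)] = 6.48×10^5 / 5383 = 120.4 m³.
Food-to-microorganism ratio F/M = Q S₀ / (V X) = 216 × 1180 / (120.4 × 3780) = 0.5599 d⁻¹.

F/M ≈ 0.560 d⁻¹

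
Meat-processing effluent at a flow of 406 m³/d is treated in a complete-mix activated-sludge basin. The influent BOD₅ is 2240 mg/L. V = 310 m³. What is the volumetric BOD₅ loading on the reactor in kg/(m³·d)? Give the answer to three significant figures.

Applied BOD₅ load per unit volume = Q·S₀/V = (406 × 2240/1000)/310.0 = 2.934 kg BOD₅·m⁻³·d⁻¹.

L_v ≈ 2.93 kg BOD₅/(m³·d)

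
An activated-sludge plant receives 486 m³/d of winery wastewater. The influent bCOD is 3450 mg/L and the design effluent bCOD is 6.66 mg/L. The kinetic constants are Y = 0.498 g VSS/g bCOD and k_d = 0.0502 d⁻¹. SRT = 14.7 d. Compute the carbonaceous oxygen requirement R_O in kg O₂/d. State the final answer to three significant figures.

R_O ≈ 993 kg O₂/d

Observed yield with endogenous decay: Y_obs = Y / (1 + k_d·θ_c) = 0.498 / (1 + 0.0502 × 14.7) = 0.498 / 1.738 = 0.2865 g VSS/g bCOD.
Mass of bCOD removed per day: Q(S₀ − S) = 486 × 3443 g/m³ = 1673 kg/d.
Biomass synthesised: P_X = Y_obs × 1673 = 479.5 kg VSS/d.
R_O = Q·ΔS − 1.42 P_X = 1673 − 680.9 = 992.5 kg O₂/d.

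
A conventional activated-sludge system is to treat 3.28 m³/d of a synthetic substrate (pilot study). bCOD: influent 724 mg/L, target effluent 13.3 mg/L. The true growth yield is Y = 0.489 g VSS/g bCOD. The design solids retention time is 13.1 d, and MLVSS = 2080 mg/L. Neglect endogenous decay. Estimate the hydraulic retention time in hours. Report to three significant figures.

V·X = Y·Q·ΔS·θ_c gives V = 0.489 × 3.28 × (724 − 13.3) × 13.1 / 2080 = 7.179 m³.
τ = V/Q = 7.179/3.28 = 2.189 d, or 52.53 h.

τ ≈ 52.5 h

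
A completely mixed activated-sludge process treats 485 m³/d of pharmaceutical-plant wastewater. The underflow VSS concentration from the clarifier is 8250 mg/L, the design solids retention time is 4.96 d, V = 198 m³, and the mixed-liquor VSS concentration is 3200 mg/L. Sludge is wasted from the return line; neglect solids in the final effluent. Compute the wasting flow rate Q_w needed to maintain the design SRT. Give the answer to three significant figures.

θ_c = V·X/(Q_w·X_r) when wasting from the recycle, so Q_w = V·X/(θ_c·X_r) = 198.0 × 3200 / (4.96 × 8250) = 15.48 m³/d.

Q_w ≈ 15.5 m³/d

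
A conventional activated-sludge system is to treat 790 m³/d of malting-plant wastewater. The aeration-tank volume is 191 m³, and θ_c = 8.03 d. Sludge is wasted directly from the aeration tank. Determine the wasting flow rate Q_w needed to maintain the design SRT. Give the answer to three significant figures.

Q_w ≈ 23.8 m³/d

With mixed-liquor wasting, θ_c = V/Q_w, so Q_w = V/θ_c = 191.0/8.03 = 23.79 m³/d.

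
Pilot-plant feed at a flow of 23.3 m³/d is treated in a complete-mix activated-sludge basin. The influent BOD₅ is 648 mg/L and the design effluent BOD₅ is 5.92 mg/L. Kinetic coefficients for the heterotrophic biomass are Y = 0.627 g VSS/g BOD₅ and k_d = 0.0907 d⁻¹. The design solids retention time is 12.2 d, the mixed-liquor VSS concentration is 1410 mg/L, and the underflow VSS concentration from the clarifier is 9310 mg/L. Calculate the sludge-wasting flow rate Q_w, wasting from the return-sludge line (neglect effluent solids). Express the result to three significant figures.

Steady-state biomass mass balance: V·X·(1 + k_d·θ_c) = Y·Q·(S₀ − S)·θ_c, so V = 0.627 × 23.3 × (648 − 5.92) × 12.2 / [1410 × (1 + 0.0907 × 12.2)] = 1.14×10^5 / 2970 = 38.53 m³.
θ_c = V·X/(Q_w·X_r) when wasting from the recycle, so Q_w = V·X/(θ_c·X_r) = 38.53 × 1410 / (12.2 × 9310) = 0.4783 m³/d.

Q_w ≈ 0.478 m³/d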